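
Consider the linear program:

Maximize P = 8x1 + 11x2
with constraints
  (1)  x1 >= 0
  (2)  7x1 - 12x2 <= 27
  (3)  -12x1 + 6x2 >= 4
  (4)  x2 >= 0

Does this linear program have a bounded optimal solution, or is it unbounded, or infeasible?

From the feasible point (0, 2/3), moving in the direction (0, 1) keeps every constraint satisfied while P increases without bound.

unbounded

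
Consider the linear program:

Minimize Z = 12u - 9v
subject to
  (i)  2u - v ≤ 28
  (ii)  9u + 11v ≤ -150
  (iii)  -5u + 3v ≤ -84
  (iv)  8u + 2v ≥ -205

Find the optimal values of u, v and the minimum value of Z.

u = 0, v = -28, minimum Z = 252

Corner points and Z = 12u - 9v:
  (0, -28) → Z = 252
  (-149/12, -317/6) → Z = 653/2
  (-447/34, -1697/34) → Z = 9909/34

At the optimal vertex, 2u - v = 28 and -5u + 3v = -84.
Solving simultaneously gives u = 0, v = -28.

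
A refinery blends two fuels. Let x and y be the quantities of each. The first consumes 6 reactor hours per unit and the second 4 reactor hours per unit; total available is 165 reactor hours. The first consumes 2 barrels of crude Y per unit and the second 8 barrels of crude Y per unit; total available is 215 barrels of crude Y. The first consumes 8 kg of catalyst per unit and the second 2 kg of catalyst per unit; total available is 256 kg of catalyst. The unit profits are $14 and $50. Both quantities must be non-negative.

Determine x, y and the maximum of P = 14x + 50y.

Extreme points and P = 14x + 50y:
  (0, 0) → P = 0
  (0, 215/8) → P = 5375/4
  (55/2, 0) → P = 385
  (23/2, 24) → P = 1361

At the optimal vertex, 6x + 4y = 165 and 2x + 8y = 215.
Solving simultaneously gives x = 23/2, y = 24.

x = 23/2, y = 24, maximum P = 1361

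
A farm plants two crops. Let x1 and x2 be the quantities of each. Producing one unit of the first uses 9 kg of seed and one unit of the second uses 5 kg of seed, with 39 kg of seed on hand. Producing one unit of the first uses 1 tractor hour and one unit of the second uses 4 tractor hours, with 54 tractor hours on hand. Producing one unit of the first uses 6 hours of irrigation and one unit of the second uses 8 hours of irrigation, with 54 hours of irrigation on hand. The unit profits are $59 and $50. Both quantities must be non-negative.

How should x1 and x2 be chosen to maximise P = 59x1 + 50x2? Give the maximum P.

At the optimal vertex, 9x1 + 5x2 = 39 and 6x1 + 8x2 = 54.
Solving simultaneously gives x1 = 1, x2 = 6.

x1 = 1, x2 = 6, maximum P = 359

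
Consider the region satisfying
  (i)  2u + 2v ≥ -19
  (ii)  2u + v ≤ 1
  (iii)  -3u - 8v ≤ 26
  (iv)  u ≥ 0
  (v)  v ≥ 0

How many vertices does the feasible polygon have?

3

Intersecting each pair of boundary lines and keeping only the points that satisfy every inequality leaves:
  (0, 1)
  (1/2, 0)
  (0, 0)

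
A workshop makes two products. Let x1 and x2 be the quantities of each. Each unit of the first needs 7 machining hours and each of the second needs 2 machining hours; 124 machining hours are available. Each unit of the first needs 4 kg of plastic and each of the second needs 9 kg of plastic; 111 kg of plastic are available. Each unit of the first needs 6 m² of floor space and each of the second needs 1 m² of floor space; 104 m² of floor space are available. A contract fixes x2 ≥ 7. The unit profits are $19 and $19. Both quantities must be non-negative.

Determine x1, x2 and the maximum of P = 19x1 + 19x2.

x1 = 12, x2 = 7, maximum P = 361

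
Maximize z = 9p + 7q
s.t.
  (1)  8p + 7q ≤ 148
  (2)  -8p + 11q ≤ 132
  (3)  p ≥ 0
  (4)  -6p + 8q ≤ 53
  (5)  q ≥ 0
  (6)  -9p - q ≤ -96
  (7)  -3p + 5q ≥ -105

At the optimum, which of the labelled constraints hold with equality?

(1) and (5)

Extreme points and z = 9p + 7q:
  (37/2, 0) → z = 333/2
  (524/55, 564/55) → z = 8664/55
  (32/3, 0) → z = 96

The maximum is at (37/2, 0). Substituting into each constraint, equality holds for (1) and (5); the remaining constraints have slack.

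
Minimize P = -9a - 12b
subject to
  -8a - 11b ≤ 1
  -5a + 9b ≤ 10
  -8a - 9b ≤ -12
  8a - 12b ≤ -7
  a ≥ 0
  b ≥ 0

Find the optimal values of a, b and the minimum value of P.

Corner points and P = -9a - 12b:
  (2/13, 140/117) → P = -614/39
  (19/4, 15/4) → P = -351/4
  (27/56, 19/21) → P = -851/56

a = 19/4, b = 15/4, minimum P = -351/4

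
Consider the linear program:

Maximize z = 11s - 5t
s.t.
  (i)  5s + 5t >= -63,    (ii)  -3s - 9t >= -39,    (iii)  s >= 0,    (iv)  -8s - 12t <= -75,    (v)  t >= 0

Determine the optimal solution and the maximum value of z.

s = 13, t = 0, maximum z = 143

Extreme points and z = 11s - 5t:
  (23/4, 29/12) → z = 307/6
  (13, 0) → z = 143
  (75/8, 0) → z = 825/8

The optimum lies where -3s - 9t = -39 and t = 0.
Solving simultaneously gives s = 13, t = 0.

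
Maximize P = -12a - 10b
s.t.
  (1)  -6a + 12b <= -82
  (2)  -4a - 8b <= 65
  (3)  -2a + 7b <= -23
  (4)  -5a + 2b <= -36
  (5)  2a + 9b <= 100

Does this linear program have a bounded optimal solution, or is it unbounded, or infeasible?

Vertices and P = -12a - 10b:
  (149/9, 13/9) → P = -1918/9
  (67/12, -97/24) → P = -319/12
  (79/24, -469/48) → P = 1397/24
  (907/32, 77/16) → P = -1553/4
The feasible region has finitely many vertices and no improving ray; the maximum is 1397/24 at (79/24, -469/48).

bounded optimum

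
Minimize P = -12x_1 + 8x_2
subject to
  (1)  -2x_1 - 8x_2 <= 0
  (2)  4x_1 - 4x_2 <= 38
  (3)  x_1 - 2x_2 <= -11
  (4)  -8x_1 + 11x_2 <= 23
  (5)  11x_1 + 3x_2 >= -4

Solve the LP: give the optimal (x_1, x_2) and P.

Extreme points and P = -12x_1 + 8x_2:
  (30, 41/2) → P = -196
  (85/2, 33) → P = -246
  (15, 13) → P = -76

x_1 = 85/2, x_2 = 33, minimum P = -246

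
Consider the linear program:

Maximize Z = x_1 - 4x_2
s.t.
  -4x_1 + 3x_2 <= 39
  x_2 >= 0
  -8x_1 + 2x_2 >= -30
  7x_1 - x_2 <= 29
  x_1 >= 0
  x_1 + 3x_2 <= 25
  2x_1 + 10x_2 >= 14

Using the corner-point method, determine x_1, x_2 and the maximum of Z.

x_1 = 82/21, x_2 = 13/21, maximum Z = 10/7

Extreme points and Z = x_1 - 4x_2:
  (14/3, 11/3) → Z = -10
  (82/21, 13/21) → Z = 10/7
  (56/11, 73/11) → Z = -236/11
  (0, 25/3) → Z = -100/3
  (0, 7/5) → Z = -28/5

The optimum lies where -8x_1 + 2x_2 = -30 and 2x_1 + 10x_2 = 14.
Solving simultaneously gives x_1 = 82/21, x_2 = 13/21.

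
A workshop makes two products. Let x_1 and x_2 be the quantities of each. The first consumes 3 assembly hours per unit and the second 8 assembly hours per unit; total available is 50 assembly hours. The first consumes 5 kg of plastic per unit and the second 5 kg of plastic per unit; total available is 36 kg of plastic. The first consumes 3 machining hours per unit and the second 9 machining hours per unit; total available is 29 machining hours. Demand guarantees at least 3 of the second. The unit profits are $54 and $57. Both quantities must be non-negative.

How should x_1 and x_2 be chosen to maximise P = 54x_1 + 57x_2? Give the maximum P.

Corner points and P = 54x_1 + 57x_2:
  (0, 29/9) → P = 551/3
  (0, 3) → P = 171
  (2/3, 3) → P = 207

The binding constraints are 3x_1 + 9x_2 = 29 and x_2 = 3.
Solving simultaneously gives x_1 = 2/3, x_2 = 3.

x_1 = 2/3, x_2 = 3, maximum P = 207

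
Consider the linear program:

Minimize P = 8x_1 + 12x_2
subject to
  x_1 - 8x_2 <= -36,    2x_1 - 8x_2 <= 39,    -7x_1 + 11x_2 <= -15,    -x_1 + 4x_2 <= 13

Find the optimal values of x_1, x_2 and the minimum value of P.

x_1 = 172/15, x_2 = 89/15, minimum P = 2444/15

Corner points and P = 8x_1 + 12x_2:
  (75, 111/8) → P = 1533/2
  (172/15, 89/15) → P = 2444/15
  (203/17, 106/17) → P = 2896/17
The feasible region is unbounded (it extends along (4, 1)), but P strictly increases along every unbounded feasible direction, so there is no improving ray and the minimum is attained at a vertex.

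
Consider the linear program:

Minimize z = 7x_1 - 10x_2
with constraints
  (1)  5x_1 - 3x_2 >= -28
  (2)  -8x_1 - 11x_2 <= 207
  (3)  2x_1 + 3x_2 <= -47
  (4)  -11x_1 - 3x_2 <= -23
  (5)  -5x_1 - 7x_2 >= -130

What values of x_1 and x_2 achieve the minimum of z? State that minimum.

x_1 = 70/9, x_2 = -563/27, minimum z = 7100/27

Feasible corners and z = 7x_1 - 10x_2:
  (874/97, -2461/97) → z = 30728/97
  (70/9, -563/27) → z = 7100/27
  (719, -495) → z = 9983
The feasible region is unbounded (it extends along (11, -8), (7, -5)), but z strictly increases along every unbounded feasible direction, so there is no improving ray and the minimum is attained at a vertex.

The optimum lies where 2x_1 + 3x_2 = -47 and -11x_1 - 3x_2 = -23.
Solving simultaneously gives x_1 = 70/9, x_2 = -563/27.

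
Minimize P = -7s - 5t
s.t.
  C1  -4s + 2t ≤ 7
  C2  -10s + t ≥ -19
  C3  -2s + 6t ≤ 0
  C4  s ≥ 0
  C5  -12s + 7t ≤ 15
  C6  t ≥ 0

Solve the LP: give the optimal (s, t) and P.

s = 57/29, t = 19/29, minimum P = -494/29

Extreme points and P = -7s - 5t:
  (57/29, 19/29) → P = -494/29
  (19/10, 0) → P = -133/10
  (0, 0) → P = 0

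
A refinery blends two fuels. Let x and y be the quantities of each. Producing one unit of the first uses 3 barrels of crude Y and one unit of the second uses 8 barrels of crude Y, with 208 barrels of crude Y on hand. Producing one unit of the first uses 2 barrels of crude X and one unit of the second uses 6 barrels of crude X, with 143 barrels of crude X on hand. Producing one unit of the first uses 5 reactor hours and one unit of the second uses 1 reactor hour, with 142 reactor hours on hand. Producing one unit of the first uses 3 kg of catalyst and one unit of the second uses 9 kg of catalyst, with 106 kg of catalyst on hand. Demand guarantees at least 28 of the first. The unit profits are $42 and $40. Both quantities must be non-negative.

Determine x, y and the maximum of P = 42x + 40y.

Vertices and P = 42x + 40y:
  (142/5, 0) → P = 5964/5
  (28, 0) → P = 1176
  (28, 2) → P = 1256

At the optimal vertex, 5x + y = 142 and x = 28.
Solving simultaneously gives x = 28, y = 2.

x = 28, y = 2, maximum P = 1256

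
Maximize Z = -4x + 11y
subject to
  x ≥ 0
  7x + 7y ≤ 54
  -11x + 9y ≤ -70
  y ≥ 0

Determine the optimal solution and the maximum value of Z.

x = 244/35, y = 26/35, maximum Z = -138/7

Feasible corners and Z = -4x + 11y:
  (244/35, 26/35) → Z = -138/7
  (54/7, 0) → Z = -216/7
  (70/11, 0) → Z = -280/11

The binding constraints are 7x + 7y = 54 and -11x + 9y = -70.
Solving simultaneously gives x = 244/35, y = 26/35.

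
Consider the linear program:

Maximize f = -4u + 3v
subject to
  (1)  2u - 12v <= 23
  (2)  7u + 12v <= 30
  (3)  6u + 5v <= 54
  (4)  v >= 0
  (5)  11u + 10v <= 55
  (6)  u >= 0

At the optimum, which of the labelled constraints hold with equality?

Vertices and f = -4u + 3v:
  (30/7, 0) → f = -120/7
  (0, 5/2) → f = 15/2
  (0, 0) → f = 0

The maximum is at (0, 5/2). Substituting into each constraint, equality holds for (2) and (6); the remaining constraints have slack.

(2) and (6)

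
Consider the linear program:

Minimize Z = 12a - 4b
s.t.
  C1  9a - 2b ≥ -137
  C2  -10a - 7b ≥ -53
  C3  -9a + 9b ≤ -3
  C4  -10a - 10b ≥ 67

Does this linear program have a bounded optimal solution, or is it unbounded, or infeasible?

bounded optimum

Feasible corners and Z = 12a - 4b:
  (-59/3, -20) → Z = -156
  (333/10, -40) → Z = 2798/5
  (-191/60, -211/60) → Z = -362/15
The feasible region has finitely many vertices and no improving ray; the minimum is -156 at (-59/3, -20).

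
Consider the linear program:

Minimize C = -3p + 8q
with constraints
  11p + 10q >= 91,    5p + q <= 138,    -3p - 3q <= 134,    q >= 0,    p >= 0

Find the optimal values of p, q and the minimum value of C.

Vertices and C = -3p + 8q:
  (91/11, 0) → C = -273/11
  (0, 91/10) → C = 364/5
  (138/5, 0) → C = -414/5
  (0, 138) → C = 1104

The binding constraints are 5p + q = 138 and q = 0.
Solving simultaneously gives p = 138/5, q = 0.

p = 138/5, q = 0, minimum C = -414/5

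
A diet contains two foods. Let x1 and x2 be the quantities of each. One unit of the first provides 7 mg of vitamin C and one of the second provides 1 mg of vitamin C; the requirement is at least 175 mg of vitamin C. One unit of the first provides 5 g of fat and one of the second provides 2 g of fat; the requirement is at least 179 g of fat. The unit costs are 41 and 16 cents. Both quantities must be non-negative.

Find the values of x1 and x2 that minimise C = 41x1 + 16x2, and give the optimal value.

x1 = 19, x2 = 42, minimum C = 1451

Vertices and C = 41x1 + 16x2:
  (0, 175) → C = 2800
  (179/5, 0) → C = 7339/5
  (19, 42) → C = 1451
The feasible region is unbounded (it extends along (0, 1), (1, 0)), but C strictly increases along every unbounded feasible direction, so there is no improving ray and the minimum is attained at a vertex.

At the optimal vertex, 7x1 + x2 = 175 and 5x1 + 2x2 = 179.
Solving simultaneously gives x1 = 19, x2 = 42.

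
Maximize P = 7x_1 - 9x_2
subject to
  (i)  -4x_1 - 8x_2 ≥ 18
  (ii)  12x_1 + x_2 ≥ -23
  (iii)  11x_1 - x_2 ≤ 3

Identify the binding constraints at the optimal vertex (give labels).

(ii) and (iii)

Vertices and P = 7x_1 - 9x_2:
  (-83/46, -31/23) → P = -1/2
  (3/46, -105/46) → P = 21
  (-20/23, -289/23) → P = 107

The maximum is at (-20/23, -289/23). Substituting into each constraint, equality holds for (ii) and (iii); the remaining constraints have slack.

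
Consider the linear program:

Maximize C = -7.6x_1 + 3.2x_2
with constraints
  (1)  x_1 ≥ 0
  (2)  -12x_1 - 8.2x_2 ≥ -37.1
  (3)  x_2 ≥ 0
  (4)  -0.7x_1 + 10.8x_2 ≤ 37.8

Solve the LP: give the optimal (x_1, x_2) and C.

Extreme points and C = -7.6x_1 + 3.2x_2:
  (0, 0) → C = 0
  (0, 7/2) → C = 56/5
  (371/120, 0) → C = -7049/300
  (4536/6767, 47957/13534) → C = 211288/33835

x_1 = 0, x_2 = 3.5, maximum C = 11.2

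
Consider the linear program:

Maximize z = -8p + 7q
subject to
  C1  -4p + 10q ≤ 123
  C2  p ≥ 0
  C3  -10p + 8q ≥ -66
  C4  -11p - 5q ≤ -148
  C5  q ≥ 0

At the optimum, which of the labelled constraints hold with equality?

Feasible corners and z = -8p + 7q:
  (411/17, 747/34) → z = -1347/34
  (173/26, 389/26) → z = 103/2
  (757/69, 377/69) → z = -1139/23

The maximum is at (173/26, 389/26). Substituting into each constraint, equality holds for C1 and C4; the remaining constraints have slack.

C1 and C4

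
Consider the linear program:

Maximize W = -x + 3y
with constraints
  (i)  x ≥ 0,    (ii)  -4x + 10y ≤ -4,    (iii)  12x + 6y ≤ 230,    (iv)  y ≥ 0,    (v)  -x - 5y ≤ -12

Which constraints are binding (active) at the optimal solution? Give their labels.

(ii) and (iii)

Extreme points and W = -x + 3y:
  (581/36, 109/18) → W = 73/36
  (14/3, 22/15) → W = -4/15
  (115/6, 0) → W = -115/6
  (12, 0) → W = -12

The maximum is at (581/36, 109/18). Substituting into each constraint, equality holds for (ii) and (iii); the remaining constraints have slack.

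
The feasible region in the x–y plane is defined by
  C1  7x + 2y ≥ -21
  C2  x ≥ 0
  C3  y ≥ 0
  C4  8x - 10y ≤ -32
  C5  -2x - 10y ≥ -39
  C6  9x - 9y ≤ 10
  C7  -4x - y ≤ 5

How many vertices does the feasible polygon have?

3

Intersecting each pair of boundary lines and keeping only the points that satisfy every inequality leaves:
  (0, 16/5)
  (0, 39/10)
  (7/10, 94/25)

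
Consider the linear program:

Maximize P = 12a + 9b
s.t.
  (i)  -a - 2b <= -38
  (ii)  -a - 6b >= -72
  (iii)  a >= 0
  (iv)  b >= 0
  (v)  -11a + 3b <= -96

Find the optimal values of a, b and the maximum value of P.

Vertices and P = 12a + 9b:
  (21, 17/2) → P = 657/2
  (38, 0) → P = 456
  (72, 0) → P = 864

a = 72, b = 0, maximum P = 864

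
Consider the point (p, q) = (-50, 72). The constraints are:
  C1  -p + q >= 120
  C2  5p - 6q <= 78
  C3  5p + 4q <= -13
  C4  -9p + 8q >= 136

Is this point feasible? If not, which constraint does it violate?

Constraint C3: 5p + 4q = 38, which is not ≤ -13. All other constraints are satisfied.

not feasible — violates C3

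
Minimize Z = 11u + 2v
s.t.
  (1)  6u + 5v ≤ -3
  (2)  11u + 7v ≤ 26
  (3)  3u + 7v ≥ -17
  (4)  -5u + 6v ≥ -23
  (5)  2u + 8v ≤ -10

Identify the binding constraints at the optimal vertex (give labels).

(3) and (5)

Extreme points and Z = 11u + 2v:
  (97/61, -153/61) → Z = 761/61
  (13/19, -27/19) → Z = 89/19
  (59/53, -154/53) → Z = 341/53
  (-33/5, 2/5) → Z = -359/5

The minimum is at (-33/5, 2/5). Substituting into each constraint, equality holds for (3) and (5); the remaining constraints have slack.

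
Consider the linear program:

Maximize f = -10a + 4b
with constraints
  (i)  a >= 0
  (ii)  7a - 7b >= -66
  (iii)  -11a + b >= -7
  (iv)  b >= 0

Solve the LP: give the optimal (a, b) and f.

Corner points and f = -10a + 4b:
  (0, 66/7) → f = 264/7
  (0, 0) → f = 0
  (23/14, 155/14) → f = 195/7
  (7/11, 0) → f = -70/11

a = 0, b = 66/7, maximum f = 264/7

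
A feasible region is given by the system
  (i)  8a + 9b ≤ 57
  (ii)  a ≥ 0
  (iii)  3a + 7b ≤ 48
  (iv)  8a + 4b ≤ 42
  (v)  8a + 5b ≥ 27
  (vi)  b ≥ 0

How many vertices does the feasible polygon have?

Intersecting each pair of boundary lines and keeping only the points that satisfy every inequality leaves:
  (0, 19/3)
  (15/4, 3)
  (0, 27/5)
  (21/4, 0)
  (27/8, 0)

5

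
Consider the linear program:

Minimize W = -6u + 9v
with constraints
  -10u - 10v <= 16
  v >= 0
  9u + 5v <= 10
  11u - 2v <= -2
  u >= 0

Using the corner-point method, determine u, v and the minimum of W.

u = 0, v = 1, minimum W = 9

The optimum lies where 11u - 2v = -2 and u = 0.
Solving simultaneously gives u = 0, v = 1.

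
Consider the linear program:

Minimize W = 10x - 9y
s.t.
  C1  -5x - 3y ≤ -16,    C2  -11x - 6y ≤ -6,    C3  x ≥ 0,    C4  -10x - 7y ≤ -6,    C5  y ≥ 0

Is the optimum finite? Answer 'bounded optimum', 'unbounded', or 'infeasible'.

From the feasible point (0, 16/3), moving in the direction (0, 1) keeps every constraint satisfied while W decreases without bound.

unbounded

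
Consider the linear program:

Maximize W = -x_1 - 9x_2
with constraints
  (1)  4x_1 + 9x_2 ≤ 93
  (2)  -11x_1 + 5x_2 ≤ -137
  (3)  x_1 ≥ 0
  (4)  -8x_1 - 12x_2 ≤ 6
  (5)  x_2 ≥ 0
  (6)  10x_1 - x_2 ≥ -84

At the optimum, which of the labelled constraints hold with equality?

(2) and (5)

Extreme points and W = -x_1 - 9x_2:
  (1698/119, 475/119) → W = -5973/119
  (93/4, 0) → W = -93/4
  (137/11, 0) → W = -137/11

The maximum is at (137/11, 0). Substituting into each constraint, equality holds for (2) and (5); the remaining constraints have slack.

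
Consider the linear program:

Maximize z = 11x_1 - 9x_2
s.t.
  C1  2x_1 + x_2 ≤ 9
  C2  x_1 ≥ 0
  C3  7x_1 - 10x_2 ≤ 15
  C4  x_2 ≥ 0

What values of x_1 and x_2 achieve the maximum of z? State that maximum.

x_1 = 35/9, x_2 = 11/9, maximum z = 286/9

The binding constraints are 2x_1 + x_2 = 9 and 7x_1 - 10x_2 = 15.
Solving simultaneously gives x_1 = 35/9, x_2 = 11/9.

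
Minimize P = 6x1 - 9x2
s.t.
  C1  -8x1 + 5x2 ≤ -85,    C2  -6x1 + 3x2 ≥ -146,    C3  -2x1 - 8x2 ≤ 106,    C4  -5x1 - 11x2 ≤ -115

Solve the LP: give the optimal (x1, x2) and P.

x1 = 475/6, x2 = 329/3, minimum P = -512

Vertices and P = 6x1 - 9x2:
  (475/6, 329/3) → P = -512
  (1510/113, 495/113) → P = 4605/113
  (1951/81, -40/81) → P = 4022/27

At the optimal vertex, -8x1 + 5x2 = -85 and -6x1 + 3x2 = -146.
Solving simultaneously gives x1 = 475/6, x2 = 329/3.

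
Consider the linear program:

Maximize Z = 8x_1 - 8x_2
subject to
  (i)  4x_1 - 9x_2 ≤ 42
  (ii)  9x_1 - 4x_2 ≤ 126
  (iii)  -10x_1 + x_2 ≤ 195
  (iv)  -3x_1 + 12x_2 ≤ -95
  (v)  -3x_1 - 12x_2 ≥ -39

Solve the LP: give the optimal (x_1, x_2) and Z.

Corner points and Z = 8x_1 - 8x_2:
  (-1797/86, -600/43) → Z = -2388/43
  (-117/7, -254/21) → Z = -776/21
  (-2435/117, -1535/117) → Z = -800/13

The binding constraints are 4x_1 - 9x_2 = 42 and -3x_1 + 12x_2 = -95.
Solving simultaneously gives x_1 = -117/7, x_2 = -254/21.

x_1 = -117/7, x_2 = -254/21, maximum Z = -776/21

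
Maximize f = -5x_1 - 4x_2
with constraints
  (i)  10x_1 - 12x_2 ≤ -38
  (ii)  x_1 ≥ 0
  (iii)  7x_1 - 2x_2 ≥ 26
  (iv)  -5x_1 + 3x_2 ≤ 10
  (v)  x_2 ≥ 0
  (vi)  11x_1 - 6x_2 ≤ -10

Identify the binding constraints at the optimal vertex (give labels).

Vertices and f = -5x_1 - 4x_2:
  (98/11, 200/11) → f = -1290/11
  (44/5, 89/5) → f = -576/5
  (10, 20) → f = -130

The maximum is at (44/5, 89/5). Substituting into each constraint, equality holds for (iii) and (vi); the remaining constraints have slack.

(iii) and (vi)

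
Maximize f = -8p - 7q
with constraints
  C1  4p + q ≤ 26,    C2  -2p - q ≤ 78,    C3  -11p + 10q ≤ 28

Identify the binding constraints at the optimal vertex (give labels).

C1 and C2

Vertices and f = -8p - 7q:
  (52, -182) → f = 858
  (232/51, 398/51) → f = -4642/51
  (-808/31, -802/31) → f = 12078/31

The maximum is at (52, -182). Substituting into each constraint, equality holds for C1 and C2; the remaining constraints have slack.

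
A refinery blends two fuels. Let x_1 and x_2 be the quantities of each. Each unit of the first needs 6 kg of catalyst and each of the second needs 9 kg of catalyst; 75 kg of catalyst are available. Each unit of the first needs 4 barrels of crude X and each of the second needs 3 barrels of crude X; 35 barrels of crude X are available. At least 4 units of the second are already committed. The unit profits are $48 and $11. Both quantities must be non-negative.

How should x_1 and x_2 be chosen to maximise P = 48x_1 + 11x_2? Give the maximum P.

x_1 = 23/4, x_2 = 4, maximum P = 320

Corner points and P = 48x_1 + 11x_2:
  (0, 25/3) → P = 275/3
  (0, 4) → P = 44
  (5, 5) → P = 295
  (23/4, 4) → P = 320

The optimum lies where 4x_1 + 3x_2 = 35 and x_2 = 4.
Solving simultaneously gives x_1 = 23/4, x_2 = 4.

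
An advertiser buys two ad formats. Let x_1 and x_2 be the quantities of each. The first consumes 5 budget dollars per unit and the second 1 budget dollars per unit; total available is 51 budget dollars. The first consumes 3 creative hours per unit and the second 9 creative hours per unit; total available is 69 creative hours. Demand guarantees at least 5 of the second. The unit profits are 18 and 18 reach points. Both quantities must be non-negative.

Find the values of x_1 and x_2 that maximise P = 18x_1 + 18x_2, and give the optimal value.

Vertices and P = 18x_1 + 18x_2:
  (0, 23/3) → P = 138
  (0, 5) → P = 90
  (8, 5) → P = 234

At the optimal vertex, 3x_1 + 9x_2 = 69 and x_2 = 5.
Solving simultaneously gives x_1 = 8, x_2 = 5.

x_1 = 8, x_2 = 5, maximum P = 234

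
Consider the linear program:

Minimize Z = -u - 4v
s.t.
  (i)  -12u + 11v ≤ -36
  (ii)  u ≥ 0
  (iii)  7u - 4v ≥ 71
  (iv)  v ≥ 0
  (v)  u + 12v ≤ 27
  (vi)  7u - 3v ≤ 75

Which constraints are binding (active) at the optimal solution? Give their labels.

Extreme points and Z = -u - 4v:
  (71/7, 0) → Z = -71/7
  (120/11, 59/44) → Z = -179/11
  (75/7, 0) → Z = -75/7
  (327/29, 38/29) → Z = -479/29

The minimum is at (327/29, 38/29). Substituting into each constraint, equality holds for (v) and (vi); the remaining constraints have slack.

(v) and (vi)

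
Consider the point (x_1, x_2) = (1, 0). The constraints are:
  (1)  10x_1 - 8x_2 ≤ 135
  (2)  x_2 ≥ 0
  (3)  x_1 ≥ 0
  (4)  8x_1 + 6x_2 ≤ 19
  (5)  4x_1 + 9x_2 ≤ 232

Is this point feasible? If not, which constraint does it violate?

(1): 10 ≤ 135 ✓
(2): 0 ≥ 0 ✓
(3): 1 ≥ 0 ✓
(4): 8 ≤ 19 ✓
(5): 4 ≤ 232 ✓

feasible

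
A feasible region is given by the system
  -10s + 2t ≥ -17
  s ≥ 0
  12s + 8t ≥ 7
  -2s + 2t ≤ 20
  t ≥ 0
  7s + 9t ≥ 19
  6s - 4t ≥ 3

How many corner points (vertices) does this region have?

3

Pairwise boundary intersections that survive every other constraint:
  (191/104, 71/104)
  (31/14, 18/7)
  (103/82, 93/82)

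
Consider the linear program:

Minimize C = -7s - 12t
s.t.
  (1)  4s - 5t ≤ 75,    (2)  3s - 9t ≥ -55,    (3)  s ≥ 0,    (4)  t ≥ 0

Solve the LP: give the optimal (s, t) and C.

s = 950/21, t = 445/21, minimum C = -11990/21

Corner points and C = -7s - 12t:
  (950/21, 445/21) → C = -11990/21
  (75/4, 0) → C = -525/4
  (0, 55/9) → C = -220/3
  (0, 0) → C = 0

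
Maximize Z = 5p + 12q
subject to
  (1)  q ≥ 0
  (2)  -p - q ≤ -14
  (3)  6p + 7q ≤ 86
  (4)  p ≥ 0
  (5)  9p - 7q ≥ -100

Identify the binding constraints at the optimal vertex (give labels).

(2) and (3)

Feasible corners and Z = 5p + 12q:
  (14, 0) → Z = 70
  (43/3, 0) → Z = 215/3
  (12, 2) → Z = 84

The maximum is at (12, 2). Substituting into each constraint, equality holds for (2) and (3); the remaining constraints have slack.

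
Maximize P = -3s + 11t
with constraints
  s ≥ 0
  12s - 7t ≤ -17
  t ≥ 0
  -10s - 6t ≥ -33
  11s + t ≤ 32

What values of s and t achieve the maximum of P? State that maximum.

Extreme points and P = -3s + 11t:
  (0, 17/7) → P = 187/7
  (0, 11/2) → P = 121/2
  (129/142, 283/71) → P = 5839/142

The binding constraints are s = 0 and -10s - 6t = -33.
Solving simultaneously gives s = 0, t = 11/2.

s = 0, t = 11/2, maximum P = 121/2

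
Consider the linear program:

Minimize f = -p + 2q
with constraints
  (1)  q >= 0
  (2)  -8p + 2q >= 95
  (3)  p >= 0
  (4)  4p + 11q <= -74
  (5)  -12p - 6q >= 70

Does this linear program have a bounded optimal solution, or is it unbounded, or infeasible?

The boundaries q = 0 and 4p + 11q = -74 meet at (-37/2, 0), but that point violates p ≥ 0. Every candidate vertex is excluded by some other constraint, so the feasible region is empty.

infeasible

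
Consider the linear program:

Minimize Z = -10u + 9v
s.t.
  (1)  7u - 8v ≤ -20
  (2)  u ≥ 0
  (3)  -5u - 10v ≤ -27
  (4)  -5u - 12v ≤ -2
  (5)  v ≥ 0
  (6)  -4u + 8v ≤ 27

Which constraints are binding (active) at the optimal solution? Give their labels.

(1) and (6)

Corner points and Z = -10u + 9v:
  (8/55, 289/110) → Z = 2441/110
  (7/3, 109/24) → Z = 421/24
  (0, 27/10) → Z = 243/10
  (0, 27/8) → Z = 243/8

The minimum is at (7/3, 109/24). Substituting into each constraint, equality holds for (1) and (6); the remaining constraints have slack.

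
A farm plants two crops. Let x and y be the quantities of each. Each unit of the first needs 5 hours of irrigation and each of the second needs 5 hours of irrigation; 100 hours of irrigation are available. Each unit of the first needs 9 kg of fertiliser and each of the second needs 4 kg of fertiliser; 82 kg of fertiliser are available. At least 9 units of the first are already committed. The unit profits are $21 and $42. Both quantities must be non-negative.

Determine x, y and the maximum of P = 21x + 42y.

x = 9, y = 1/4, maximum P = 399/2

Feasible corners and P = 21x + 42y:
  (82/9, 0) → P = 574/3
  (9, 0) → P = 189
  (9, 1/4) → P = 399/2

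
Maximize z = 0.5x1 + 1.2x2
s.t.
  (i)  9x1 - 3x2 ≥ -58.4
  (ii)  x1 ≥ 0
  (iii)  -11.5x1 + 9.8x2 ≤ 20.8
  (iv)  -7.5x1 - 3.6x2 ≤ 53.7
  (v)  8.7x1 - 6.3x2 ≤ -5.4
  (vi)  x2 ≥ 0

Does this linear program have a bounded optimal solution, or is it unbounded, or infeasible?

Corner points and z = 0.5x1 + 1.2x2:
  (0, 104/49) → z = 624/245
  (0, 6/7) → z = 36/35
  (372/61, 566/61) → z = 4326/305
The feasible region has finitely many vertices and no improving ray; the maximum is 4326/305 at (372/61, 566/61).

bounded optimum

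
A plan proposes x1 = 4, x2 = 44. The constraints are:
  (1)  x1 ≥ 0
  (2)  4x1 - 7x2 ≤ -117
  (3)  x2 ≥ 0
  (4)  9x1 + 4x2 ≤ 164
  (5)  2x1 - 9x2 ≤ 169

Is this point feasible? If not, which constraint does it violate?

not feasible — violates (4)

Constraint (4): 9x1 + 4x2 = 212, which is not ≤ 164. All other constraints are satisfied.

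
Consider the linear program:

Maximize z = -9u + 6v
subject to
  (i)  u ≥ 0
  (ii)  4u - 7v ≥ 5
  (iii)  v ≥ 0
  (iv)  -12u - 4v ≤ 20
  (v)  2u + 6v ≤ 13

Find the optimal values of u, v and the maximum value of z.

u = 5/4, v = 0, maximum z = -45/4

Feasible corners and z = -9u + 6v:
  (5/4, 0) → z = -45/4
  (121/38, 21/19) → z = -837/38
  (13/2, 0) → z = -117/2

The optimum lies where 4u - 7v = 5 and v = 0.
Solving simultaneously gives u = 5/4, v = 0.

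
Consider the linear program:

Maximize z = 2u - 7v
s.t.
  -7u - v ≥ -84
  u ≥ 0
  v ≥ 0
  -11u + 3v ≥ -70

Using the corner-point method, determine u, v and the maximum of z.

At the optimal vertex, v = 0 and -11u + 3v = -70.
Solving simultaneously gives u = 70/11, v = 0.

u = 70/11, v = 0, maximum z = 140/11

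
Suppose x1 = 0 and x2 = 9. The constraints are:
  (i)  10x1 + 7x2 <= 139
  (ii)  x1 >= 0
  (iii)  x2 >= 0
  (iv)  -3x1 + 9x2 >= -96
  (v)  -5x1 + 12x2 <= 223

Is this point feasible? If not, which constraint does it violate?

feasible

(i): 63 ≤ 139 ✓
(ii): 0 ≥ 0 ✓
(iii): 9 ≥ 0 ✓
(iv): 81 ≥ -96 ✓
(v): 108 ≤ 223 ✓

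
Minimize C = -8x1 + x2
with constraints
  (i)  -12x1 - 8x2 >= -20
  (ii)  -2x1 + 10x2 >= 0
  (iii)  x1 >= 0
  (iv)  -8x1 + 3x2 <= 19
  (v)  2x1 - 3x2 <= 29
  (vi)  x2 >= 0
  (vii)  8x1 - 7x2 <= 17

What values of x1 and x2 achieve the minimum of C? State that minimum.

Feasible corners and C = -8x1 + x2:
  (25/17, 5/17) → C = -195/17
  (0, 5/2) → C = 5/2
  (0, 0) → C = 0

x1 = 25/17, x2 = 5/17, minimum C = -195/17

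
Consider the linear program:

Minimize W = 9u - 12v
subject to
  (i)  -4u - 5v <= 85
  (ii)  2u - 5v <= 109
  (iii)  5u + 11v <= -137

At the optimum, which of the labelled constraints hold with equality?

Feasible corners and W = 9u - 12v:
  (4, -101/5) → W = 1392/5
  (-250/19, -123/19) → W = -774/19
  (514/47, -819/47) → W = 14454/47

The minimum is at (-250/19, -123/19). Substituting into each constraint, equality holds for (i) and (iii); the remaining constraints have slack.

(i) and (iii)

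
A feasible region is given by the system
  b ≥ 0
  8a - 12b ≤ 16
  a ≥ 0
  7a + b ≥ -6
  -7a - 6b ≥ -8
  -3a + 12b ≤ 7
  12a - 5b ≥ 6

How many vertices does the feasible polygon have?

Pairwise boundary intersections that survive every other constraint:
  (8/7, 0)
  (1/2, 0)
  (76/107, 54/107)

3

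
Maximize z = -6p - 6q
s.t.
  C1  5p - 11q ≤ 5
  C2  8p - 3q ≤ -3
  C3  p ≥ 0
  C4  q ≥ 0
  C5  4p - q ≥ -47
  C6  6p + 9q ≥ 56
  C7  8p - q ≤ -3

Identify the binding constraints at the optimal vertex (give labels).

Extreme points and z = -6p - 6q:
  (0, 47) → z = -282
  (0, 56/9) → z = -112/3
  (11, 91) → z = -612
  (29/78, 233/39) → z = -495/13

The maximum is at (0, 56/9). Substituting into each constraint, equality holds for C3 and C6; the remaining constraints have slack.

C3 and C6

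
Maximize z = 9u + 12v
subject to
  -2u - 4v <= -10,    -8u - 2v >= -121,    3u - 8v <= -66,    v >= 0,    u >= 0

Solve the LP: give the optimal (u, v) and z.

Corner points and z = 9u + 12v:
  (418/35, 891/70) → z = 9108/35
  (0, 121/2) → z = 726
  (0, 33/4) → z = 99

The binding constraints are -8u - 2v = -121 and u = 0.
Solving simultaneously gives u = 0, v = 121/2.

u = 0, v = 121/2, maximum z = 726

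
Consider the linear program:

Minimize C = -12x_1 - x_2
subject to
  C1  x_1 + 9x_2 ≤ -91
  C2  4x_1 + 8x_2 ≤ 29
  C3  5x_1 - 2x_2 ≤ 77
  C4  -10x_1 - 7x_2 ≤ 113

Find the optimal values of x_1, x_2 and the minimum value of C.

Extreme points and C = -12x_1 - x_2:
  (511/47, -532/47) → C = -5600/47
  (-380/83, -797/83) → C = 5357/83
  (313/55, -267/11) → C = -2421/55

x_1 = 511/47, x_2 = -532/47, minimum C = -5600/47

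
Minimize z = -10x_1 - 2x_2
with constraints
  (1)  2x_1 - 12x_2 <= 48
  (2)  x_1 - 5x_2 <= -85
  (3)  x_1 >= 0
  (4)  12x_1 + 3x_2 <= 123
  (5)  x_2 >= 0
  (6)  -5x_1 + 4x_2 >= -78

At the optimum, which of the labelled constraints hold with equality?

Corner points and z = -10x_1 - 2x_2:
  (0, 17) → z = -34
  (40/7, 127/7) → z = -654/7
  (0, 41) → z = -82

The minimum is at (40/7, 127/7). Substituting into each constraint, equality holds for (2) and (4); the remaining constraints have slack.

(2) and (4)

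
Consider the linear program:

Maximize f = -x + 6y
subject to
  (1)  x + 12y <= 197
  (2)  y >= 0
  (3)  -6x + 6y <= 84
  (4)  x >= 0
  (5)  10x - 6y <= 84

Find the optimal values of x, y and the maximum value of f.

Extreme points and f = -x + 6y:
  (29/13, 211/13) → f = 1237/13
  (365/21, 943/63) → f = 507/7
  (0, 0) → f = 0
  (42/5, 0) → f = -42/5
  (0, 14) → f = 84

x = 29/13, y = 211/13, maximum f = 1237/13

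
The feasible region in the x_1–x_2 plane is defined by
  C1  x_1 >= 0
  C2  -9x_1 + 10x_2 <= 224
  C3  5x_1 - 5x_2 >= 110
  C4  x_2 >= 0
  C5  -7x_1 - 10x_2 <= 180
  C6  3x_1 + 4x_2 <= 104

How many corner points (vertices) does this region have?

Of the 15 pairwise boundary intersections, those satisfying every inequality are:
  (22, 0)
  (192/7, 38/7)
  (104/3, 0)

3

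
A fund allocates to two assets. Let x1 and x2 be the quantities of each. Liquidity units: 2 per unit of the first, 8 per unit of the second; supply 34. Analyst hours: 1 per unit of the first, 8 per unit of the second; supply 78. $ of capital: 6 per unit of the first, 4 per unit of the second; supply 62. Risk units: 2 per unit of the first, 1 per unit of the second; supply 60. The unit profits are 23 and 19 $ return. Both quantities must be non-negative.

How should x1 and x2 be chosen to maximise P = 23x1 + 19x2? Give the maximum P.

x1 = 9, x2 = 2, maximum P = 245

Vertices and P = 23x1 + 19x2:
  (0, 0) → P = 0
  (0, 17/4) → P = 323/4
  (31/3, 0) → P = 713/3
  (9, 2) → P = 245

The optimum lies where 2x1 + 8x2 = 34 and 6x1 + 4x2 = 62.
Solving simultaneously gives x1 = 9, x2 = 2.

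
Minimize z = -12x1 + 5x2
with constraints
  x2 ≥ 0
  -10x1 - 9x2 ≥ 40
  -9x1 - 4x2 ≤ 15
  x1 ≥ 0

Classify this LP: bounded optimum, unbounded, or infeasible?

infeasible

The boundaries x2 = 0 and x1 = 0 meet at (0, 0), but that point violates -10x1 - 9x2 ≥ 40. Every candidate vertex is excluded by some other constraint, so the feasible region is empty.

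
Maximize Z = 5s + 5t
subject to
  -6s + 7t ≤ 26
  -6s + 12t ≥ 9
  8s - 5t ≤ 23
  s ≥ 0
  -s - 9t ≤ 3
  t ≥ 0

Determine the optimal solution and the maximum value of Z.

s = 291/26, t = 173/13, maximum Z = 245/2

Feasible corners and Z = 5s + 5t:
  (291/26, 173/13) → Z = 245/2
  (0, 26/7) → Z = 130/7
  (107/22, 35/11) → Z = 885/22
  (0, 3/4) → Z = 15/4

The optimum lies where -6s + 7t = 26 and 8s - 5t = 23.
Solving simultaneously gives s = 291/26, t = 173/13.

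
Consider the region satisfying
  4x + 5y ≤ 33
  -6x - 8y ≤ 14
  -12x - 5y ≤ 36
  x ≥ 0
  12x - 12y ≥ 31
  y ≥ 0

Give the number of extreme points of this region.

3

Pairwise boundary intersections that survive every other constraint:
  (551/108, 68/27)
  (33/4, 0)
  (31/12, 0)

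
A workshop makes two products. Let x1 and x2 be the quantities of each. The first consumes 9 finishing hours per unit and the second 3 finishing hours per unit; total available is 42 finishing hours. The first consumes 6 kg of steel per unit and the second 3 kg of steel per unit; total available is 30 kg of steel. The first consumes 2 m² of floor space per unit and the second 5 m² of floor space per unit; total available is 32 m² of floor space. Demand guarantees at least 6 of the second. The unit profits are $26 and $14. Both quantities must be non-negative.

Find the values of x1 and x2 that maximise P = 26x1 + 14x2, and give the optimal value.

x1 = 1, x2 = 6, maximum P = 110

Feasible corners and P = 26x1 + 14x2:
  (0, 32/5) → P = 448/5
  (0, 6) → P = 84
  (1, 6) → P = 110

The binding constraints are 2x1 + 5x2 = 32 and x2 = 6.
Solving simultaneously gives x1 = 1, x2 = 6.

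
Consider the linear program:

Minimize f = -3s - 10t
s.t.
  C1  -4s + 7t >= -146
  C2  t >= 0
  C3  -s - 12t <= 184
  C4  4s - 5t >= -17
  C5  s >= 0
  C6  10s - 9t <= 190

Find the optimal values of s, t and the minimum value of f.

The binding constraints are 4s - 5t = -17 and 10s - 9t = 190.
Solving simultaneously gives s = 1103/14, t = 465/7.

s = 1103/14, t = 465/7, minimum f = -12609/14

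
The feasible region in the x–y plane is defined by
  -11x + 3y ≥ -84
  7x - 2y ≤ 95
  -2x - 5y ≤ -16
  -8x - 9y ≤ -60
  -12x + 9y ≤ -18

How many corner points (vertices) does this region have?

Of the 10 pairwise boundary intersections, those satisfying every inequality are:
  (468/61, 8/61)
  (78/7, 90/7)
  (78/11, 4/11)
  (39/10, 16/5)

4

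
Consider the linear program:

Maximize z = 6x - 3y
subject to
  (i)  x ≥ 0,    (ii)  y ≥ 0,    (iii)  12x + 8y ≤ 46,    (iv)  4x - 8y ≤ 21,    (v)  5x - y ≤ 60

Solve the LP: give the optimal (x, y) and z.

x = 23/6, y = 0, maximum z = 23

Vertices and z = 6x - 3y:
  (0, 0) → z = 0
  (0, 23/4) → z = -69/4
  (23/6, 0) → z = 23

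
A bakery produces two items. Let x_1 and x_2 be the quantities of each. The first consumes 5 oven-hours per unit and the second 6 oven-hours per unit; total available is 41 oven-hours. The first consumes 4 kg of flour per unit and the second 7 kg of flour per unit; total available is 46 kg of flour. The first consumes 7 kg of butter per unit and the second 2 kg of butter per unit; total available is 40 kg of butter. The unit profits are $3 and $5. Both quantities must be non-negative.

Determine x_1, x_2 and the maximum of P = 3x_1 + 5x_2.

x_1 = 1, x_2 = 6, maximum P = 33

Feasible corners and P = 3x_1 + 5x_2:
  (0, 0) → P = 0
  (0, 46/7) → P = 230/7
  (40/7, 0) → P = 120/7
  (1, 6) → P = 33
  (79/16, 87/32) → P = 909/32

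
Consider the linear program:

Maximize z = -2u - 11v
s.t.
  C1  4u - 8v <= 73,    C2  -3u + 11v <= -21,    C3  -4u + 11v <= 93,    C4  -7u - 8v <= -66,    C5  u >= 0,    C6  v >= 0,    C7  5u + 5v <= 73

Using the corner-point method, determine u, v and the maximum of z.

Vertices and z = -2u - 11v:
  (894/101, 51/101) → z = -2349/101
  (454/35, 57/35) → z = -307/7
  (66/7, 0) → z = -132/7
  (73/5, 0) → z = -146/5

u = 66/7, v = 0, maximum z = -132/7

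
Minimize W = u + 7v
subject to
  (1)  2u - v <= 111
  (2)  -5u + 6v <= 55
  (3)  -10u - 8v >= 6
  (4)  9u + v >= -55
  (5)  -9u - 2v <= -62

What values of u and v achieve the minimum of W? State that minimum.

Extreme points and W = u + 7v:
  (441/13, -561/13) → W = -3486/13
  (284/13, -875/13) → W = -5841/13
  (127/13, -337/26) → W = -2105/26

At the optimal vertex, 2u - v = 111 and -9u - 2v = -62.
Solving simultaneously gives u = 284/13, v = -875/13.

u = 284/13, v = -875/13, minimum W = -5841/13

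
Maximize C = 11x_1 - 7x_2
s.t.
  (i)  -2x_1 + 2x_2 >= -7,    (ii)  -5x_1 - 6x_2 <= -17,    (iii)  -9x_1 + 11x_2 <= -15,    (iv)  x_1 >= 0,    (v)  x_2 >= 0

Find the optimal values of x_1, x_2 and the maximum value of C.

x_1 = 47/4, x_2 = 33/4, maximum C = 143/2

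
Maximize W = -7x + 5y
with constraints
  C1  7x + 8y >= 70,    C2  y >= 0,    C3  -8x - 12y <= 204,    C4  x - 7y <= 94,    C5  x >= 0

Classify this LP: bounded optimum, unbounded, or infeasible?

From the feasible point (10, 0), moving in the direction (0, 1) keeps every constraint satisfied while W increases without bound.

unbounded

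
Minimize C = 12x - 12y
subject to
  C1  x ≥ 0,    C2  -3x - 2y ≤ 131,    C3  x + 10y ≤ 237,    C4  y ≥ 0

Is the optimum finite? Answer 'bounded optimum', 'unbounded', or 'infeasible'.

Extreme points and C = 12x - 12y:
  (0, 237/10) → C = -1422/5
  (0, 0) → C = 0
  (237, 0) → C = 2844
The feasible region has finitely many vertices and no improving ray; the minimum is -1422/5 at (0, 237/10).

bounded optimum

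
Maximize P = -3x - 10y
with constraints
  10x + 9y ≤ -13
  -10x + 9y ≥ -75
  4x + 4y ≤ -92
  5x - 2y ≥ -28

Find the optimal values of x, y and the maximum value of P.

Vertices and P = -3x - 10y:
  (-132/19, -305/19) → P = 3446/19
  (-402/25, -131/5) → P = 7756/25
  (-74/7, -87/7) → P = 156

The optimum lies where -10x + 9y = -75 and 5x - 2y = -28.
Solving simultaneously gives x = -402/25, y = -131/5.

x = -402/25, y = -131/5, maximum P = 7756/25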